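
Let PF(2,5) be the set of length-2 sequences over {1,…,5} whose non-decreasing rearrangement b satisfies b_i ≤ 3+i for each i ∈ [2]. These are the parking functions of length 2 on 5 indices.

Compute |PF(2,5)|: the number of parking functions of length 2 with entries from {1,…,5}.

24

|PF| = (6−2)·6^(2−1) = 4×6 = 24
Example (2,5) → sorted (2,5): b_i ≤ 3+i ∀i, a PF.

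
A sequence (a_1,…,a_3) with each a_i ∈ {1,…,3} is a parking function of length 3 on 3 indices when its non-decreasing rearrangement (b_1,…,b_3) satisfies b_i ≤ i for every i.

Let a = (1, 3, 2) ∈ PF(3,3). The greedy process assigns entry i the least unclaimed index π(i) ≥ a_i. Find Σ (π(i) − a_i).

0

Σπ(i) = 1+…+3 = 6; Σa = 1+3+2 = 6; disp = 6−6 = 0.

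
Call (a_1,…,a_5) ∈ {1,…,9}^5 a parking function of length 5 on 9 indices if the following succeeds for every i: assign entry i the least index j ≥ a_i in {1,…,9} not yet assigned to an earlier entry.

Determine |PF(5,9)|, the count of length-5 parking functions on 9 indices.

|PF(5,9)| = (9−5+1)·(9+1)^(5−1) = 5·10000 = 50000 [KW]
One tuple (3,4,2,6,9) → sorted (2,3,4,6,9): b_i ≤ 4+i ∀i, a PF.

50000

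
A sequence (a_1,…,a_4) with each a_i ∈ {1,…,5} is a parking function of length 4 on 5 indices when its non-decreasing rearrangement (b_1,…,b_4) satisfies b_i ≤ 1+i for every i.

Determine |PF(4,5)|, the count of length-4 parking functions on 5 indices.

432

|PF(4,5)| = (5−4+1)·(5+1)^(4−1) = 2 · 216 = 432 [KW]
Example (3,1,2,3) → sorted (1,2,3,3): b_i ≤ 1+i ∀i, a PF.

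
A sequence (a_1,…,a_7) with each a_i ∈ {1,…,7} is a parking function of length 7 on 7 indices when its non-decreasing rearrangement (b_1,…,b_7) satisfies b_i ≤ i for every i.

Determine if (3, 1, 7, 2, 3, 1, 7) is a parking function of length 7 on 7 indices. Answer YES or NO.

NO

Rearranged: b = (1, 1, 2, 3, 3, 7, 7).
  b_1=1 ≤ 1
  b_2=1 ≤ 2
  b_3=2 ≤ 3
  b_4=3 ≤ 4
  b_5=3 ≤ 5
  b_6=7 > 6
  fails at i=6 ⇒ NO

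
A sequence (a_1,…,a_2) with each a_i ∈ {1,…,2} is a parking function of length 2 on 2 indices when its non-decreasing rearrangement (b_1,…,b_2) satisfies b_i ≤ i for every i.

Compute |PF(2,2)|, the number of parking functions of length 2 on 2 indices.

3

#PF = (3−2)·3^(2−1) = 1·3 = 3
Check (1,2) → sorted (1,2): b_i ≤ i ∀i, a PF.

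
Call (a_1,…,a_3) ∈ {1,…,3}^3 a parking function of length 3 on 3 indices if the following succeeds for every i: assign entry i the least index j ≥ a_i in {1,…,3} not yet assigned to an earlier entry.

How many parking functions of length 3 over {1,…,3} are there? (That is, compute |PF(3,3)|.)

Count = (3+1−3)·(3+1)^{3−1} = 1·16 = 16 (Konheim–Weiss)
Example (1,2,3) → sorted (1,2,3): b_i ≤ i ∀i, a PF.

16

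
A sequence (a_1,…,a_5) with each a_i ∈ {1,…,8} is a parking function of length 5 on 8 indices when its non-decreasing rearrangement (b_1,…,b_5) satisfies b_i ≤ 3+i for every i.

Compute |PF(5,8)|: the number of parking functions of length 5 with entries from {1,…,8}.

26244

#PF = (9−5)·9^(5−1) = 4 · 6561 = 26244 (Pollak)
E.g. (3,5,1,6,3) → sorted (1,3,3,5,6): b_i ≤ 3+i ∀i, a PF.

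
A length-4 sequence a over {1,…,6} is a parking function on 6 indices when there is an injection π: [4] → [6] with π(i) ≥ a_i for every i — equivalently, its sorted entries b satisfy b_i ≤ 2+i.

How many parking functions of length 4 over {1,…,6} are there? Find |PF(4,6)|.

|PF(4,6)| = (6−4+1)·(6+1)^(4−1) = 3×343 = 1029 (Pollak)
E.g. (2,5,3,6) → sorted (2,3,5,6): b_i ≤ 2+i ∀i, a PF.

1029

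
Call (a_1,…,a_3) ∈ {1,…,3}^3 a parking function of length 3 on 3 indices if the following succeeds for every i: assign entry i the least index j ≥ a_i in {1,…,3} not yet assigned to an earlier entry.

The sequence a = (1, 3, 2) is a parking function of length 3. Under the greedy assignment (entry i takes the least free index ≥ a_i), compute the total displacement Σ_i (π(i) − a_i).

0

Σπ = 3·4/2 = 6 (π permutes [3]); Σa = 1+3+2 = 6; disp = 6−6 = 0.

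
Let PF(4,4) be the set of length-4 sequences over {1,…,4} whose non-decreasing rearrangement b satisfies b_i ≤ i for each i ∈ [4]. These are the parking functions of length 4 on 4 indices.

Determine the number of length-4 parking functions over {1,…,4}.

|PF(4,4)| = (4−4+1)·(4+1)^(4−1) = 1×125 = 125 (Pollak)
One tuple (1,3,4,2) → sorted (1,2,3,4): b_i ≤ i ∀i, a PF.

125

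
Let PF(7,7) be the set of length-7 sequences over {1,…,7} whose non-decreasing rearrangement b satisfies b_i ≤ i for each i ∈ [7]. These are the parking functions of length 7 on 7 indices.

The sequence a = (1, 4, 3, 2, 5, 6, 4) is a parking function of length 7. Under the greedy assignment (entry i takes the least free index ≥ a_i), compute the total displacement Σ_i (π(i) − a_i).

3

Σπ(i) = 1+…+7 = 28; Σa = 1+4+3+2+5+6+4 = 25; disp = 28−25 = 3.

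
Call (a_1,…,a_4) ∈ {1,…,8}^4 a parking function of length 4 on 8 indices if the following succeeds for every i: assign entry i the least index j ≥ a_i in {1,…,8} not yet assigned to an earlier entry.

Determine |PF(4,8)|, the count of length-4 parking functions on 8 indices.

Count = (8−4+1)·(8+1)^(4−1) = 5×729 = 3645 [KW]
E.g. (1,6,4,6) → sorted (1,4,6,6): b_i ≤ 4+i ∀i, a PF.

3645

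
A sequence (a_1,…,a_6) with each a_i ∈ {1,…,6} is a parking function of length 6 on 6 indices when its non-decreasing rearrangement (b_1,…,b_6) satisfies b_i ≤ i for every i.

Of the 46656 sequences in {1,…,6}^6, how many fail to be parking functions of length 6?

|PF(6,6)| = (6+1−6)·(6+1)^{6−1} = 1·16807 = 16807 (Pollak)
One tuple (5,5,4,6,6,3) → sorted (3,4,5,5,6,6): b_1=3>1, not a PF.
So 46656 − 16807 = 29849 fail.

29849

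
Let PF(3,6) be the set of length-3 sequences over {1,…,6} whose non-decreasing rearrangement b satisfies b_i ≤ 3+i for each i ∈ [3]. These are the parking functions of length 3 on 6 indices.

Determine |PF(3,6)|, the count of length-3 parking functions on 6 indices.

|PF| = (7−3)·7^(3−1) = 4·49 = 196 (Pollak)
One tuple (2,2,2) → sorted (2,2,2): b_i ≤ 3+i ∀i, a PF.

196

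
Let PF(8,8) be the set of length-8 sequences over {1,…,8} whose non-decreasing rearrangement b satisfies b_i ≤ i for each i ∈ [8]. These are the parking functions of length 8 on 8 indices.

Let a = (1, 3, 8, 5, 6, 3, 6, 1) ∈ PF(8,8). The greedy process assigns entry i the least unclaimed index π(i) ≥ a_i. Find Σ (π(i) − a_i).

3

Σπ = 8·9/2 = 36 (π permutes [8]); Σa = 1+3+8+5+6+3+6+1 = 33; disp = 36−33 = 3.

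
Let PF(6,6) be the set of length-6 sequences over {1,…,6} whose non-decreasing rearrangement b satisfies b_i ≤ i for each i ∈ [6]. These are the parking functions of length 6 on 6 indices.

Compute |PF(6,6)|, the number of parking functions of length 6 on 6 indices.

16807

|PF| = (6+1−6)·(6+1)^{6−1} = 1·16807 = 16807 (Konheim–Weiss)
One tuple (6,4,1,1,2,2) → sorted (1,1,2,2,4,6): b_i ≤ i ∀i, a PF.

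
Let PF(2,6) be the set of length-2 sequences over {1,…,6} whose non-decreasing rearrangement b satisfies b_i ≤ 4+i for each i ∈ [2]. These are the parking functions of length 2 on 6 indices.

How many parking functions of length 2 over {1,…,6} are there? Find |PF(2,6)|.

#PF = (6+1−2)·(6+1)^{2−1} = 5 · 7 = 35
E.g. (6,1) → sorted (1,6): b_i ≤ 4+i ∀i, a PF.

35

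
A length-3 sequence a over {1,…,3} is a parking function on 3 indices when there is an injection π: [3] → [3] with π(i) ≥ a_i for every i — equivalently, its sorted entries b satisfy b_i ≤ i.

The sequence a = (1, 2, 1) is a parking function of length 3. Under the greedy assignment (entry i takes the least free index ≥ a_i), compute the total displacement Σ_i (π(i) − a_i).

2

Σπ = 6 ({1..3} each once); Σa = 1+2+1 = 4; disp = 6−4 = 2.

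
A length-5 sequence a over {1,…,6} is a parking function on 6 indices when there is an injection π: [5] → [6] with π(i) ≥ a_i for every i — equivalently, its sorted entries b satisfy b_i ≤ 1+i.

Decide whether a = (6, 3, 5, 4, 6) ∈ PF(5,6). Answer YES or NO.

Sorted: b = (3, 4, 5, 6, 6).
  b_1=3 > 2
  fails at i=1 ⇒ NO

NO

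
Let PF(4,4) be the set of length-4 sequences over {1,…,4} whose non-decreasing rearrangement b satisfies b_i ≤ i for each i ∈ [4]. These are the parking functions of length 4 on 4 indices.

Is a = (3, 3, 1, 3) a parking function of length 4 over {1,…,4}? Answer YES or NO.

Sorted: b = (1, 3, 3, 3).
  b_1=1 ≤ 1
  b_2=3 > 2
  fails at i=2 ⇒ NO

NO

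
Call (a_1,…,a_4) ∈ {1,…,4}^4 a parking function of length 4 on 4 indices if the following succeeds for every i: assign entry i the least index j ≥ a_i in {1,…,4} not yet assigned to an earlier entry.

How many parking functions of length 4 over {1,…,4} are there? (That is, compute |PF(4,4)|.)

|PF| = (5−4)·5^(4−1) = 1·125 = 125 [KW]
E.g. (2,2,1,2) → sorted (1,2,2,2): b_i ≤ i ∀i, a PF.

125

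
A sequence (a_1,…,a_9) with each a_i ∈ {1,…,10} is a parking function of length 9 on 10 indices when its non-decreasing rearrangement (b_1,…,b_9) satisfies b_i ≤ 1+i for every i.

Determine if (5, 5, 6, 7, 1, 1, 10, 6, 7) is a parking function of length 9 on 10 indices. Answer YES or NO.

NO

Order a: b = (1, 1, 5, 5, 6, 6, 7, 7, 10).
  b_1=1 ≤ 2
  b_2=1 ≤ 3
  b_3=5 > 4
  fails at i=3 ⇒ NO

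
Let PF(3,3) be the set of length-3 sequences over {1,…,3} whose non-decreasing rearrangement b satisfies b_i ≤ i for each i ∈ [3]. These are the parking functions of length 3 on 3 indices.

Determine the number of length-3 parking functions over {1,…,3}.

16

|PF(3,3)| = (4−3)·4^(3−1) = 1 · 16 = 16 (Pollak)
E.g. (3,1,2) → sorted (1,2,3): b_i ≤ i ∀i, a PF.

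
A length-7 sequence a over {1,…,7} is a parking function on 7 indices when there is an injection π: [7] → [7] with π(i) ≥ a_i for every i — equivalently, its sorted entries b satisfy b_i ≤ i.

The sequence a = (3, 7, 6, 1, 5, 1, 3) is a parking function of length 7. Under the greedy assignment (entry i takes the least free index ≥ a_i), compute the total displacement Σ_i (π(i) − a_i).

Σπ = 28 ({1..7} each once); Σa = 3+7+6+1+5+1+3 = 26; disp = 28−26 = 2.

2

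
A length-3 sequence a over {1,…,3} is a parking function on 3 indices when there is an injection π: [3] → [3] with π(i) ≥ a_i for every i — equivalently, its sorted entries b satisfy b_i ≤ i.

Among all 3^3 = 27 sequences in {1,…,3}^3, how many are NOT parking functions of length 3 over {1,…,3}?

11

|PF(3,3)| = (3−3+1)·(3+1)^(3−1) = 1·16 = 16 [KW]
Example (3,2,2) → sorted (2,2,3): b_1=2>1, not a PF.
Total 27; non-PF = 27−16 = 11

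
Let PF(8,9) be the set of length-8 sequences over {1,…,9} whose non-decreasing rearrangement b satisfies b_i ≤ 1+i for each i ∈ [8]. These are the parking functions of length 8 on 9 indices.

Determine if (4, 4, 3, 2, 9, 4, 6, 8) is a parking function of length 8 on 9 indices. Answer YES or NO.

YES

Rearranged: b = (2, 3, 4, 4, 4, 6, 8, 9).
  b_1=2 ≤ 2
  b_2=3 ≤ 3
  b_3=4 ≤ 4
  b_4=4 ≤ 5
  b_5=4 ≤ 6
  b_6=6 ≤ 7
  b_7=8 ≤ 8
  b_8=9 ≤ 9
All bounds hold ⇒ YES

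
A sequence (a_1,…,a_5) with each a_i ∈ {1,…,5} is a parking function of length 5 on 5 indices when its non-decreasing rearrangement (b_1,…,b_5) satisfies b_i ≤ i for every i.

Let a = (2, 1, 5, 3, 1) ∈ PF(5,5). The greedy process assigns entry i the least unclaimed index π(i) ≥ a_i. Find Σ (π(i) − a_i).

3

Σπ(i) = 1+…+5 = 15; Σa = 2+1+5+3+1 = 12; disp = 15−12 = 3.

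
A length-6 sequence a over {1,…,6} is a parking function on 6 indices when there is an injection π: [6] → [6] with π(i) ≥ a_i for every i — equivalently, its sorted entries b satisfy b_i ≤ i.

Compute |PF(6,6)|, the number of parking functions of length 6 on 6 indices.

|PF| = (6+1−6)·(6+1)^{6−1} = 1·16807 = 16807 (Konheim–Weiss)
Check (3,6,3,2,1,4) → sorted (1,2,3,3,4,6): b_i ≤ i ∀i, a PF.

16807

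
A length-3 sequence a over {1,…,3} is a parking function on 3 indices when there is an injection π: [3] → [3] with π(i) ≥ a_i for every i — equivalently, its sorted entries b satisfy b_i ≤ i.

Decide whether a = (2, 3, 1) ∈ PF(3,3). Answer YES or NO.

Rearranged: b = (1, 2, 3).
  b_1=1 ≤ 1
  b_2=2 ≤ 2
  b_3=3 ≤ 3
All bounds hold ⇒ YES

YES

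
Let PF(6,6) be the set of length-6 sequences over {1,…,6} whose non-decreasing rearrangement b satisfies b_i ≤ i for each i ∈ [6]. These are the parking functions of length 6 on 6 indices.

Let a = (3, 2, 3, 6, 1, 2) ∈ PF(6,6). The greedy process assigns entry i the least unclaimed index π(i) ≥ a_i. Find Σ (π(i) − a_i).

Σπ = 6·7/2 = 21 (π permutes [6]); Σa = 3+2+3+6+1+2 = 17; disp = 21−17 = 4.

4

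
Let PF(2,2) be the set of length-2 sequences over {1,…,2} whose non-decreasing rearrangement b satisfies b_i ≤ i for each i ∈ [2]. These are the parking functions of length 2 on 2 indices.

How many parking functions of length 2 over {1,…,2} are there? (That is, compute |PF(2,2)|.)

3

#PF = 1·3^1 = 1×3 = 3 (Konheim–Weiss)
E.g. (1,2) → sorted (1,2): b_i ≤ i ∀i, a PF.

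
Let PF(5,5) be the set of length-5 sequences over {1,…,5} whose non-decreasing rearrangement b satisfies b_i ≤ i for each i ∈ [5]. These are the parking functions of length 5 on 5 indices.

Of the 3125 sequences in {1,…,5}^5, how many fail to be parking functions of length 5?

Count = 1·6^4 = 1 · 1296 = 1296 [KW]
Check (2,3,3,4,3) → sorted (2,3,3,3,4): b_1=2>1, not a PF.
Total 3125; non-PF = 3125−1296 = 1829

1829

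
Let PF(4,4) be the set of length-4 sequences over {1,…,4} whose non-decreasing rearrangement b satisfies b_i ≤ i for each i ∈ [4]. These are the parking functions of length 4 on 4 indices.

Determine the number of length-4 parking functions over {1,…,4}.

125

Count = (5−4)·5^(4−1) = 1 · 125 = 125 (Konheim–Weiss)
Check (1,1,3,1) → sorted (1,1,1,3): b_i ≤ i ∀i, a PF.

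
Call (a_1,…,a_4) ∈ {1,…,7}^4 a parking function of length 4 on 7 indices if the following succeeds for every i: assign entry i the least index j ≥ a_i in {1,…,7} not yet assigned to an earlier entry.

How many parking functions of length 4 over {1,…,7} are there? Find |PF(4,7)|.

|PF(4,7)| = (7+1−4)·(7+1)^{4−1} = 4·512 = 2048 (Konheim–Weiss)
One tuple (1,2,4,4) → sorted (1,2,4,4): b_i ≤ 3+i ∀i, a PF.

2048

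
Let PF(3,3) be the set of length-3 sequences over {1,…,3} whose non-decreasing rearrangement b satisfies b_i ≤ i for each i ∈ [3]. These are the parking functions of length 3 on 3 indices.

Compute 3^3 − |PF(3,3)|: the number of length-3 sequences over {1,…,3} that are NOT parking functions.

11

Count = 1·4^2 = 1 · 16 = 16
One tuple (3,3,3) → sorted (3,3,3): b_1=3>1, not a PF.
So 27 − 16 = 11 fail.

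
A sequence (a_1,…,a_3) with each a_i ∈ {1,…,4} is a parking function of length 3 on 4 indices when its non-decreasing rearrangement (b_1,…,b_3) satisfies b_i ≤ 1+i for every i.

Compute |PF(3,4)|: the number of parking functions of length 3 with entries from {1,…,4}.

50

#PF = (4−3+1)·(4+1)^(3−1) = 2 · 25 = 50 [KW]
E.g. (3,4,2) → sorted (2,3,4): b_i ≤ 1+i ∀i, a PF.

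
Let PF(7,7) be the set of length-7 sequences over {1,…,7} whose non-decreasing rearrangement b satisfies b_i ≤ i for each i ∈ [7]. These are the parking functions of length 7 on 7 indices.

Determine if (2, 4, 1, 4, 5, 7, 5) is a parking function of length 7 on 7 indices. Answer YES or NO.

NO

Rearranged: b = (1, 2, 4, 4, 5, 5, 7).
  b_1=1 ≤ 1
  b_2=2 ≤ 2
  b_3=4 > 3
  fails at i=3 ⇒ NO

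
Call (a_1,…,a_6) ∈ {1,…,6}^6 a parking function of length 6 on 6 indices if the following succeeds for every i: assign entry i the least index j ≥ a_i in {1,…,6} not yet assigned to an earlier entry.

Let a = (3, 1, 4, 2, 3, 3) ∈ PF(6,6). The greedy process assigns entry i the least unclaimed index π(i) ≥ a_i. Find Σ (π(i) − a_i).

5

Σπ = 6·7/2 = 21 (π permutes [6]); Σa = 3+1+4+2+3+3 = 16; disp = 21−16 = 5.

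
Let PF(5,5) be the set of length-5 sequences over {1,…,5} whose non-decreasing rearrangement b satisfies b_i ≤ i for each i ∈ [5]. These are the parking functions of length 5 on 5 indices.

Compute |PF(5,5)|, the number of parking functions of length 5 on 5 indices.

1296

Count = (6−5)·6^(5−1) = 1×1296 = 1296 [KW]
One tuple (1,1,3,4,4) → sorted (1,1,3,4,4): b_i ≤ i ∀i, a PF.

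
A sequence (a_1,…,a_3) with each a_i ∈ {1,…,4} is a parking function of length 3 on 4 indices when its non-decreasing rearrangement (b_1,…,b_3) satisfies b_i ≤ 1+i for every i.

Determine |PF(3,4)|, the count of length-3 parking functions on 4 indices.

#PF = (4−3+1)·(4+1)^(3−1) = 2 · 25 = 50 (Konheim–Weiss)
Example (3,1,3) → sorted (1,3,3): b_i ≤ 1+i ∀i, a PF.

50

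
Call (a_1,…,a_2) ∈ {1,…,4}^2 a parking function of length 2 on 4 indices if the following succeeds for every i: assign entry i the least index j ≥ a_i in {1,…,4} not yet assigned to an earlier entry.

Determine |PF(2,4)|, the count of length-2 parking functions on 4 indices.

|PF| = (4+1−2)·(4+1)^{2−1} = 3×5 = 15 [KW]
Check (2,2) → sorted (2,2): b_i ≤ 2+i ∀i, a PF.

15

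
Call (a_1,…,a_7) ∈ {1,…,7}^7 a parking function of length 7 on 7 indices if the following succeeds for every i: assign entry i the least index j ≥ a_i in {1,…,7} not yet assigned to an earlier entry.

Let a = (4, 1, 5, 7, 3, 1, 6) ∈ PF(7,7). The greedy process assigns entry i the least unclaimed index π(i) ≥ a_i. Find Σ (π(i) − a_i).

1

Σπ = 7·8/2 = 28 (π permutes [7]); Σa = 4+1+5+7+3+1+6 = 27; disp = 28−27 = 1.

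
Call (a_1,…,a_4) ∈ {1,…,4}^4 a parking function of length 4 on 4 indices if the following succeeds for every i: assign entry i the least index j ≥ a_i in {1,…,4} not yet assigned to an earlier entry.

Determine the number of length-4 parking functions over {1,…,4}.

125

|PF(4,4)| = 1·5^3 = 1 · 125 = 125
Check (4,1,2,3) → sorted (1,2,3,4): b_i ≤ i ∀i, a PF.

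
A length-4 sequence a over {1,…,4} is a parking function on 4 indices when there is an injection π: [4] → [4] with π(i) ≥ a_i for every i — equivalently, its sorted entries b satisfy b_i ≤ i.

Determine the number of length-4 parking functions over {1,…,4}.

Count = (4−4+1)·(4+1)^(4−1) = 1·125 = 125 (Pollak)
Check (2,1,4,3) → sorted (1,2,3,4): b_i ≤ i ∀i, a PF.

125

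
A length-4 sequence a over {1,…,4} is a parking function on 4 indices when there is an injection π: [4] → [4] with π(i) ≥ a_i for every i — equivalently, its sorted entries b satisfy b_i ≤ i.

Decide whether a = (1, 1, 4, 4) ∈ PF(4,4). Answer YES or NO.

NO

Order a: b = (1, 1, 4, 4).
  b_1=1 ≤ 1
  b_2=1 ≤ 2
  b_3=4 > 3
  fails at i=3 ⇒ NO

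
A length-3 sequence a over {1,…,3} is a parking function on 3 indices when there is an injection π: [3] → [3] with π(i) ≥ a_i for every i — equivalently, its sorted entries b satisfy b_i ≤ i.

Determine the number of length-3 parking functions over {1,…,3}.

16

Count = 1·4^2 = 1 · 16 = 16 (Konheim–Weiss)
Example (1,1,1) → sorted (1,1,1): b_i ≤ i ∀i, a PF.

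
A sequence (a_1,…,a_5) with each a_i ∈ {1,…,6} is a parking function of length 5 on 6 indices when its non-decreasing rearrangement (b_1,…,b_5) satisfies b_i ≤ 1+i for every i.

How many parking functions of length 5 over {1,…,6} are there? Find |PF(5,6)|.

|PF| = (7−5)·7^(5−1) = 2·2401 = 4802 [KW]
Example (3,2,5,5,4) → sorted (2,3,4,5,5): b_i ≤ 1+i ∀i, a PF.

4802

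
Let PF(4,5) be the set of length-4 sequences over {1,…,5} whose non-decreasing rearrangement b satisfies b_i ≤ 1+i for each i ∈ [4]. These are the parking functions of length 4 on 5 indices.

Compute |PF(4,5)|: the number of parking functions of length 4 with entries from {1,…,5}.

Count = (5+1−4)·(5+1)^{4−1} = 2·216 = 432
Example (1,2,1,5) → sorted (1,1,2,5): b_i ≤ 1+i ∀i, a PF.

432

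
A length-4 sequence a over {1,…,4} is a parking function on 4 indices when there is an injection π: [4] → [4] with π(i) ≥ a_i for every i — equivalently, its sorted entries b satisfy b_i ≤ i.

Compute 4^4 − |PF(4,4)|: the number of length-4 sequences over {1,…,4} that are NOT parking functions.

|PF(4,4)| = (5−4)·5^(4−1) = 1 · 125 = 125 (Pollak)
Example (4,2,3,3) → sorted (2,3,3,4): b_1=2>1, not a PF.
So 256 − 125 = 131 fail.

131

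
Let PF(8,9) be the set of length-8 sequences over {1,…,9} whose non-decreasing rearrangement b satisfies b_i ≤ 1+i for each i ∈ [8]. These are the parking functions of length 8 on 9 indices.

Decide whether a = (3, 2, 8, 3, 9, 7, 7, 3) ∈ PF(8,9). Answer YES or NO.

Order a: b = (2, 3, 3, 3, 7, 7, 8, 9).
  b_1=2 ≤ 2
  b_2=3 ≤ 3
  b_3=3 ≤ 4
  b_4=3 ≤ 5
  b_5=7 > 6
  fails at i=5 ⇒ NO

NO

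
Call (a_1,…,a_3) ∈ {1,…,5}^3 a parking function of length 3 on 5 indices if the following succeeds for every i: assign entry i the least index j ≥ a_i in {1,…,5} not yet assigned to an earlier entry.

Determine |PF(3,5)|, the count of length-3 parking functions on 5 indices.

#PF = (5+1−3)·(5+1)^{3−1} = 3 · 36 = 108 (Konheim–Weiss)
One tuple (4,1,4) → sorted (1,4,4): b_i ≤ 2+i ∀i, a PF.

108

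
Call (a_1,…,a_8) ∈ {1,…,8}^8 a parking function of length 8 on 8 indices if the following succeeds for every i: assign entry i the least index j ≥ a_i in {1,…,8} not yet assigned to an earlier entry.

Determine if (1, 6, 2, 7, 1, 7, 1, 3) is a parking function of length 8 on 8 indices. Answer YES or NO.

Order a: b = (1, 1, 1, 2, 3, 6, 7, 7).
  b_1=1 ≤ 1
  b_2=1 ≤ 2
  b_3=1 ≤ 3
  b_4=2 ≤ 4
  b_5=3 ≤ 5
  b_6=6 ≤ 6
  b_7=7 ≤ 7
  b_8=7 ≤ 8
All bounds hold ⇒ YES

YES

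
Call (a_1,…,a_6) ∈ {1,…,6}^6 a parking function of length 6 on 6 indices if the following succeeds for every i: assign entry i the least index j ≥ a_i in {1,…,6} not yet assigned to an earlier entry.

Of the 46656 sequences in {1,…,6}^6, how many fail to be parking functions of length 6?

29849

|PF(6,6)| = 1·7^5 = 1·16807 = 16807 (Pollak)
One tuple (4,6,4,6,3,6) → sorted (3,4,4,6,6,6): b_1=3>1, not a PF.
Total 46656; non-PF = 46656−16807 = 29849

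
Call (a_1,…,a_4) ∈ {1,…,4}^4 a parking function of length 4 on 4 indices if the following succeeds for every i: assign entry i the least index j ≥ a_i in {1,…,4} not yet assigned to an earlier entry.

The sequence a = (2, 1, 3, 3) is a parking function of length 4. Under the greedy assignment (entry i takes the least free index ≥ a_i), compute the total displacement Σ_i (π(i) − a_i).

Σπ = 10 ({1..4} each once); Σa = 2+1+3+3 = 9; disp = 10−9 = 1.

1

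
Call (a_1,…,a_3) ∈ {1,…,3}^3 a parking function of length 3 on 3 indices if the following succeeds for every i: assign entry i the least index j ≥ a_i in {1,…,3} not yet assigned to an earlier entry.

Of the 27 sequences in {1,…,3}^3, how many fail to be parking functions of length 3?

11

Count = (4−3)·4^(3−1) = 1·16 = 16 (Konheim–Weiss)
One tuple (2,3,2) → sorted (2,2,3): b_1=2>1, not a PF.
3^3 − 16 = 27 − 16 = 11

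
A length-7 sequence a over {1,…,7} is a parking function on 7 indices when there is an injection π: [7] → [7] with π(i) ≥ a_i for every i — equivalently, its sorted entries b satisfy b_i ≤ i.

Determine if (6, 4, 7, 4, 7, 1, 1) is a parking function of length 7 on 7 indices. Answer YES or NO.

NO

Order a: b = (1, 1, 4, 4, 6, 7, 7).
  b_1=1 ≤ 1
  b_2=1 ≤ 2
  b_3=4 > 3
  fails at i=3 ⇒ NO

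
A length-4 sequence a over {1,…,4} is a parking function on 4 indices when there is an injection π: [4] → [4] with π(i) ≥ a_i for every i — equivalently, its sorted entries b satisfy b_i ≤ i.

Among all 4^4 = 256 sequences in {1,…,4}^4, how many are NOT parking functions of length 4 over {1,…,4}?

131

|PF(4,4)| = (4+1−4)·(4+1)^{4−1} = 1·125 = 125 (Konheim–Weiss)
Check (2,4,4,4) → sorted (2,4,4,4): b_1=2>1, not a PF.
4^4 − 125 = 256 − 125 = 131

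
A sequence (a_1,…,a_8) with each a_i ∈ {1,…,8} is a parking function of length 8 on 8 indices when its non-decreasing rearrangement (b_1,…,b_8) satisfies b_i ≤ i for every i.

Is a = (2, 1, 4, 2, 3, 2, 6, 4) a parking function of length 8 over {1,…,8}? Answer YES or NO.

Order a: b = (1, 2, 2, 2, 3, 4, 4, 6).
  b_1=1 ≤ 1
  b_2=2 ≤ 2
  b_3=2 ≤ 3
  b_4=2 ≤ 4
  b_5=3 ≤ 5
  b_6=4 ≤ 6
  b_7=4 ≤ 7
  b_8=6 ≤ 8
All bounds hold ⇒ YES

YES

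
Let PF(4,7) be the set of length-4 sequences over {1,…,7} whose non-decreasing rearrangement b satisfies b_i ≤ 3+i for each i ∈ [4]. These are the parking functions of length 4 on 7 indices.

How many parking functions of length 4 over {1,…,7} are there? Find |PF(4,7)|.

Count = 4·8^3 = 4 · 512 = 2048 [KW]
E.g. (5,5,2,1) → sorted (1,2,5,5): b_i ≤ 3+i ∀i, a PF.

2048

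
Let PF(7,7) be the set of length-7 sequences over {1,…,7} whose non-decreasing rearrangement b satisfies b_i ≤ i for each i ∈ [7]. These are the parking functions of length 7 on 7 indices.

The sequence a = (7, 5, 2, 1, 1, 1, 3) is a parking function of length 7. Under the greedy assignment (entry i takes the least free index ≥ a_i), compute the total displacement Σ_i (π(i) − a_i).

8

Σπ = 7·8/2 = 28 (π permutes [7]); Σa = 7+5+2+1+1+1+3 = 20; disp = 28−20 = 8.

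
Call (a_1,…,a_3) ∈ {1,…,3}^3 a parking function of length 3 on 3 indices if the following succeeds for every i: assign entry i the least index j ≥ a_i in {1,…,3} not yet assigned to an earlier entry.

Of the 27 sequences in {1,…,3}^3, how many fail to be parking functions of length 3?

11

#PF = 1·4^2 = 1 · 16 = 16
Example (3,3,2) → sorted (2,3,3): b_1=2>1, not a PF.
Total 27; non-PF = 27−16 = 11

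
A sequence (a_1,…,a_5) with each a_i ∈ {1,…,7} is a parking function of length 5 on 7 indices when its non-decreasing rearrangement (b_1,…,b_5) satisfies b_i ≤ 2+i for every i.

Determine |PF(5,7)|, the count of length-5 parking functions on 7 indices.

Count = 3·8^4 = 3 · 4096 = 12288
E.g. (1,2,4,7,2) → sorted (1,2,2,4,7): b_i ≤ 2+i ∀i, a PF.

12288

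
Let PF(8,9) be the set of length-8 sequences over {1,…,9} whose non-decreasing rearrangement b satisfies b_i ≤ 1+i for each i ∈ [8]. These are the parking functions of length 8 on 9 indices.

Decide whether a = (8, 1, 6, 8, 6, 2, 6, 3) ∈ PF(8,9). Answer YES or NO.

NO

Sorted: b = (1, 2, 3, 6, 6, 6, 8, 8).
  b_1=1 ≤ 2
  b_2=2 ≤ 3
  b_3=3 ≤ 4
  b_4=6 > 5
  fails at i=4 ⇒ NO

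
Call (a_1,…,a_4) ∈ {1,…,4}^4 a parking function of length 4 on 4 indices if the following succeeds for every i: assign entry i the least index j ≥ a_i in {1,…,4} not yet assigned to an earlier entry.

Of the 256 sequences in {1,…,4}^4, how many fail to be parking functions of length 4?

131

Count = 1·5^3 = 1×125 = 125 [KW]
Check (2,3,4,4) → sorted (2,3,4,4): b_1=2>1, not a PF.
Total 256; non-PF = 256−125 = 131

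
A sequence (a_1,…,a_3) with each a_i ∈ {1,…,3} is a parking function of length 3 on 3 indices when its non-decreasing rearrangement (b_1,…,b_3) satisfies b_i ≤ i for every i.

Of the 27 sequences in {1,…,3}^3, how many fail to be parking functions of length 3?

|PF(3,3)| = 1·4^2 = 1·16 = 16 [KW]
E.g. (2,3,2) → sorted (2,2,3): b_1=2>1, not a PF.
Total 27; non-PF = 27−16 = 11

11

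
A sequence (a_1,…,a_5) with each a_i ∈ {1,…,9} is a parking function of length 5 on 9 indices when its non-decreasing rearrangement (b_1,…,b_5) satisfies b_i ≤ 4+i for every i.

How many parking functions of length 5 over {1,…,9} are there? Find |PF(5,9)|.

50000

#PF = 5·10^4 = 5×10000 = 50000 (Konheim–Weiss)
E.g. (7,7,2,6,3) → sorted (2,3,6,7,7): b_i ≤ 4+i ∀i, a PF.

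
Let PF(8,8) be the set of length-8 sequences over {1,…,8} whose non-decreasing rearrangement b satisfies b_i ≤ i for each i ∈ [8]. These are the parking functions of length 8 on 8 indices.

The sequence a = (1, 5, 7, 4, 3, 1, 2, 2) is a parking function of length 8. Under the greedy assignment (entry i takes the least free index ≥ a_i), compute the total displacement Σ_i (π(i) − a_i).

Σπ = 36 ({1..8} each once); Σa = 1+5+7+4+3+1+2+2 = 25; disp = 36−25 = 11.

11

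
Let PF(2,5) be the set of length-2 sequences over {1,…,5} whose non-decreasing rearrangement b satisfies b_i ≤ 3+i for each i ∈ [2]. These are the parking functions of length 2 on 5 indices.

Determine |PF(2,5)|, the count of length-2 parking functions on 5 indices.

|PF| = (6−2)·6^(2−1) = 4 · 6 = 24 (Pollak)
Example (1,2) → sorted (1,2): b_i ≤ 3+i ∀i, a PF.

24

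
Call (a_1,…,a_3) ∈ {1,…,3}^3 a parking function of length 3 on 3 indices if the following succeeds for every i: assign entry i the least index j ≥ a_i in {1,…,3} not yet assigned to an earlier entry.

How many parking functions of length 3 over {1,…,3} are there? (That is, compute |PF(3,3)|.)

|PF(3,3)| = (3+1−3)·(3+1)^{3−1} = 1 · 16 = 16 (Konheim–Weiss)
One tuple (2,1,1) → sorted (1,1,2): b_i ≤ i ∀i, a PF.

16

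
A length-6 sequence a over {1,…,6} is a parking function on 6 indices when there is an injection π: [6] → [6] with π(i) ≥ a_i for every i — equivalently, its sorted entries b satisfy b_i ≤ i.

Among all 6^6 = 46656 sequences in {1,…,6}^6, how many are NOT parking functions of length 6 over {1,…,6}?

29849

Count = (6−6+1)·(6+1)^(6−1) = 1×16807 = 16807 (Konheim–Weiss)
E.g. (2,6,5,4,6,6) → sorted (2,4,5,6,6,6): b_1=2>1, not a PF.
6^6 − 16807 = 46656 − 16807 = 29849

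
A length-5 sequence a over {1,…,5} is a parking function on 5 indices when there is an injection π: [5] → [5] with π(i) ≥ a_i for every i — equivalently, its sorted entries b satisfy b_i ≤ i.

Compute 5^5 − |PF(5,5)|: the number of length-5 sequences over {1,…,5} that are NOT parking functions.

|PF| = 1·6^4 = 1·1296 = 1296 (Pollak)
Check (4,5,4,5,5) → sorted (4,4,5,5,5): b_1=4>1, not a PF.
Total 3125; non-PF = 3125−1296 = 1829

1829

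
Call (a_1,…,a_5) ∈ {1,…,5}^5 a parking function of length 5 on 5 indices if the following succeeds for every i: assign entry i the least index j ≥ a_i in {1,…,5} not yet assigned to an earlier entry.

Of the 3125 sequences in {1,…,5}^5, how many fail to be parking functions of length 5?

1829

#PF = (6−5)·6^(5−1) = 1×1296 = 1296
E.g. (5,4,4,1,4) → sorted (1,4,4,4,5): b_2=4>2, not a PF.
So 3125 − 1296 = 1829 fail.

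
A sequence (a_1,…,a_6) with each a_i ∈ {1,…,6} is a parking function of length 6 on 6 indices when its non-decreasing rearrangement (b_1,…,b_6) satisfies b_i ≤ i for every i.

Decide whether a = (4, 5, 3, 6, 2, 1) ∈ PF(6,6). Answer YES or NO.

Rearranged: b = (1, 2, 3, 4, 5, 6).
  b_1=1 ≤ 1
  b_2=2 ≤ 2
  b_3=3 ≤ 3
  b_4=4 ≤ 4
  b_5=5 ≤ 5
  b_6=6 ≤ 6
All bounds hold ⇒ YES

YES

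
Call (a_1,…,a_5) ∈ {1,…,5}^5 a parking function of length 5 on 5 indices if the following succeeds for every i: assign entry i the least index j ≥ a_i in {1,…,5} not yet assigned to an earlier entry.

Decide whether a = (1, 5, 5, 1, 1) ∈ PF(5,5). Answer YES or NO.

Order a: b = (1, 1, 1, 5, 5).
  b_1=1 ≤ 1
  b_2=1 ≤ 2
  b_3=1 ≤ 3
  b_4=5 > 4
  fails at i=4 ⇒ NO

NO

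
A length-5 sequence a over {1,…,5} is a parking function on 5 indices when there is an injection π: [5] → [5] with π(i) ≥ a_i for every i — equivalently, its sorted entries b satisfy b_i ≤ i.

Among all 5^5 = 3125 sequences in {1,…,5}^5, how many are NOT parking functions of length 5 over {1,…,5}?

1829

|PF(5,5)| = (6−5)·6^(5−1) = 1·1296 = 1296 (Pollak)
Example (4,5,2,4,2) → sorted (2,2,4,4,5): b_1=2>1, not a PF.
Total 3125; non-PF = 3125−1296 = 1829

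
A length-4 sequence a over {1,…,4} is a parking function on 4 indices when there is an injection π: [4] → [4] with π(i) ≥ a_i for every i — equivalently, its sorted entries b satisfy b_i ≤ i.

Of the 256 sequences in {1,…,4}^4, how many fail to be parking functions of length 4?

131

#PF = (4+1−4)·(4+1)^{4−1} = 1·125 = 125
One tuple (4,4,4,1) → sorted (1,4,4,4): b_2=4>2, not a PF.
So 256 − 125 = 131 fail.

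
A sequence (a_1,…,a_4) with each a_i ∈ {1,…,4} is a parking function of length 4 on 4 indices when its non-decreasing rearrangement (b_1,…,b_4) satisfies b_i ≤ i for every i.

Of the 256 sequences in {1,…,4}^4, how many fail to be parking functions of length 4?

131

Count = (4+1−4)·(4+1)^{4−1} = 1·125 = 125
E.g. (3,4,3,4) → sorted (3,3,4,4): b_1=3>1, not a PF.
4^4 − 125 = 256 − 125 = 131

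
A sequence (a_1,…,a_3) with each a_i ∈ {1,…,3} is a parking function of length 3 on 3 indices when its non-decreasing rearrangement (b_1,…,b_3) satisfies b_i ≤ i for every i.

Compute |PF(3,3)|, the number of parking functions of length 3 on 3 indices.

|PF| = (3+1−3)·(3+1)^{3−1} = 1·16 = 16 (Pollak)
Check (2,1,2) → sorted (1,2,2): b_i ≤ i ∀i, a PF.

16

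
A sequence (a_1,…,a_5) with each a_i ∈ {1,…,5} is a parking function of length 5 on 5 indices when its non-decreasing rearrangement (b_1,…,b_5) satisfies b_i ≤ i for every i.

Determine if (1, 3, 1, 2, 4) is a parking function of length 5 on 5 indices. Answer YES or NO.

Order a: b = (1, 1, 2, 3, 4).
  b_1=1 ≤ 1
  b_2=1 ≤ 2
  b_3=2 ≤ 3
  b_4=3 ≤ 4
  b_5=4 ≤ 5
All bounds hold ⇒ YES

YES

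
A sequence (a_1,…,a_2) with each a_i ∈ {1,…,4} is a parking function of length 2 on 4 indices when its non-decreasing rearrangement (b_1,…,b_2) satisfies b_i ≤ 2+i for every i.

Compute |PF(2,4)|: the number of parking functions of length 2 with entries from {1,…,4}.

15

#PF = (4−2+1)·(4+1)^(2−1) = 3×5 = 15 (Pollak)
E.g. (3,2) → sorted (2,3): b_i ≤ 2+i ∀i, a PF.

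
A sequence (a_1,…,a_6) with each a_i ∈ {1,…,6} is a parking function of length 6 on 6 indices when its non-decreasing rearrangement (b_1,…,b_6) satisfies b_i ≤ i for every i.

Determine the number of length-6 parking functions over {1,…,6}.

Count = (7−6)·7^(6−1) = 1 · 16807 = 16807 (Pollak)
One tuple (2,4,1,3,3,1) → sorted (1,1,2,3,3,4): b_i ≤ i ∀i, a PF.

16807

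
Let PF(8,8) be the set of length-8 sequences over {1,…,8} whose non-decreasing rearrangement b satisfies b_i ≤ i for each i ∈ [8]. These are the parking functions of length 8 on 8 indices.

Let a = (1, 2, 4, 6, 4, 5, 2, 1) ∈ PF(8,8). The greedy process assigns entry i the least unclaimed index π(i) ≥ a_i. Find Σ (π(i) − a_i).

Σπ = 36 ({1..8} each once); Σa = 1+2+4+6+4+5+2+1 = 25; disp = 36−25 = 11.

11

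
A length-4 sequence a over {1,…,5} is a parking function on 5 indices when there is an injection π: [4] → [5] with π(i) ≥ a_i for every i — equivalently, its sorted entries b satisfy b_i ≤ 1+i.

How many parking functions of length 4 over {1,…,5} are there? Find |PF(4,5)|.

432

|PF| = (6−4)·6^(4−1) = 2×216 = 432 [KW]
One tuple (1,3,1,3) → sorted (1,1,3,3): b_i ≤ 1+i ∀i, a PF.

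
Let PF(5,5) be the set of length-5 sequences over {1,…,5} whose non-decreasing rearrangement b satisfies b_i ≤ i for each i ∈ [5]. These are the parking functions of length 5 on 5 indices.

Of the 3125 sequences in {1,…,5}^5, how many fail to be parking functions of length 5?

1829

#PF = (6−5)·6^(5−1) = 1×1296 = 1296 [KW]
Check (4,2,4,4,4) → sorted (2,4,4,4,4): b_1=2>1, not a PF.
Total 3125; non-PF = 3125−1296 = 1829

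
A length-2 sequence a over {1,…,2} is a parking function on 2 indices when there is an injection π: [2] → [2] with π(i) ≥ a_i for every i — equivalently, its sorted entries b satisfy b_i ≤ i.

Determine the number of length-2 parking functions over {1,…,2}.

|PF| = (2−2+1)·(2+1)^(2−1) = 1 · 3 = 3 (Pollak)
One tuple (1,2) → sorted (1,2): b_i ≤ i ∀i, a PF.

3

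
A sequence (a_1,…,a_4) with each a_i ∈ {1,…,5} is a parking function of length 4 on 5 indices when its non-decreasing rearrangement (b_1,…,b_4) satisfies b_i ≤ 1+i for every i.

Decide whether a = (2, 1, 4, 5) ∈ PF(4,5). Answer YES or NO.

Rearranged: b = (1, 2, 4, 5).
  b_1=1 ≤ 2
  b_2=2 ≤ 3
  b_3=4 ≤ 4
  b_4=5 ≤ 5
All bounds hold ⇒ YES

YES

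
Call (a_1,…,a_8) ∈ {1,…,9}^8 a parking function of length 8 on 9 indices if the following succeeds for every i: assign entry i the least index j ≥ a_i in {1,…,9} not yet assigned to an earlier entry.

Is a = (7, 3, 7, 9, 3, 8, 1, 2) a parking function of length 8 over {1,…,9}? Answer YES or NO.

Sorted: b = (1, 2, 3, 3, 7, 7, 8, 9).
  b_1=1 ≤ 2
  b_2=2 ≤ 3
  b_3=3 ≤ 4
  b_4=3 ≤ 5
  b_5=7 > 6
  fails at i=5 ⇒ NO

NO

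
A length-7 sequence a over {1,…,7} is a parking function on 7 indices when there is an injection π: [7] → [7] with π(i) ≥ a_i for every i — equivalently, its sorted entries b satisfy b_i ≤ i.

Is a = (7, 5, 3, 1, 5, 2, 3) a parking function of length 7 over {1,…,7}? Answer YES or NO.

Sorted: b = (1, 2, 3, 3, 5, 5, 7).
  b_1=1 ≤ 1
  b_2=2 ≤ 2
  b_3=3 ≤ 3
  b_4=3 ≤ 4
  b_5=5 ≤ 5
  b_6=5 ≤ 6
  b_7=7 ≤ 7
All bounds hold ⇒ YES

YES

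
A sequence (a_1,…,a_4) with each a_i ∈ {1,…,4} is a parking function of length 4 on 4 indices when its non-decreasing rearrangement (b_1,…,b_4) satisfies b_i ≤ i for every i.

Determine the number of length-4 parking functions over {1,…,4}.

|PF| = (4+1−4)·(4+1)^{4−1} = 1·125 = 125
E.g. (1,2,2,3) → sorted (1,2,2,3): b_i ≤ i ∀i, a PF.

125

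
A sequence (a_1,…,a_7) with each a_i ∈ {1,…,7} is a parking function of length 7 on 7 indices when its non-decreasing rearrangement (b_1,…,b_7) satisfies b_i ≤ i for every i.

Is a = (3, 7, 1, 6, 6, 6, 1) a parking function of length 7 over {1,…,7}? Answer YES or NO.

NO

Sorted: b = (1, 1, 3, 6, 6, 6, 7).
  b_1=1 ≤ 1
  b_2=1 ≤ 2
  b_3=3 ≤ 3
  b_4=6 > 4
  fails at i=4 ⇒ NO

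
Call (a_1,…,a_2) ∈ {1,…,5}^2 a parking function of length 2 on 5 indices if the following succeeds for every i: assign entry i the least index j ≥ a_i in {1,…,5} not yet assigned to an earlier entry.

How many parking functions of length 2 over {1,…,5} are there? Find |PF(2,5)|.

Count = (5+1−2)·(5+1)^{2−1} = 4·6 = 24 [KW]
Example (3,1) → sorted (1,3): b_i ≤ 3+i ∀i, a PF.

24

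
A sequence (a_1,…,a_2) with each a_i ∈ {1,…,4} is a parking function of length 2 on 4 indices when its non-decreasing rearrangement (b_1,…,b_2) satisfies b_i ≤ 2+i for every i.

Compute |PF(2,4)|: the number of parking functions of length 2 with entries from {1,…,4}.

Count = (5−2)·5^(2−1) = 3 · 5 = 15 (Konheim–Weiss)
E.g. (1,4) → sorted (1,4): b_i ≤ 2+i ∀i, a PF.

15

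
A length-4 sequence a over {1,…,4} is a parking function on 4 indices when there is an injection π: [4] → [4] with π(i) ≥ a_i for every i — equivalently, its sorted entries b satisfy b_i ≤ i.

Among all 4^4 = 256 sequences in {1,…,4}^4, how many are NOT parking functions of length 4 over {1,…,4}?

#PF = 1·5^3 = 1 · 125 = 125 (Pollak)
Check (4,1,3,3) → sorted (1,3,3,4): b_2=3>2, not a PF.
So 256 − 125 = 131 fail.

131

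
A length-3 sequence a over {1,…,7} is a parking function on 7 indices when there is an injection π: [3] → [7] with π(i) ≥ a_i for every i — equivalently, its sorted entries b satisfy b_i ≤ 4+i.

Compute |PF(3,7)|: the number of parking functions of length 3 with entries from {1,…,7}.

|PF| = (7+1−3)·(7+1)^{3−1} = 5·64 = 320 (Konheim–Weiss)
One tuple (4,7,2) → sorted (2,4,7): b_i ≤ 4+i ∀i, a PF.

320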